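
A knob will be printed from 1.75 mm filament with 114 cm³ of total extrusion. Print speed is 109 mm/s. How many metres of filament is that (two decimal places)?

47.40 m

Cross-section of 1.75 mm filament: π·(1.75/2)² = 2.4053 mm².
L = 114000 mm³ / 2.4053 mm² = 47395.34 mm, i.e. 47.40 m.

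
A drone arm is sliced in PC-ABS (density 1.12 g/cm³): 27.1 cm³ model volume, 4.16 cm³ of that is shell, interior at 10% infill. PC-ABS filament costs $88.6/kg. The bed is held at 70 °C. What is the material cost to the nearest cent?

$0.64

Volume inside the shell: 27.1 − 4.16 → 22.94 cm³.
Deposited infill: 0.10 × 22.94 → 2.294 cm³.
Total printed volume = 4.16 + 2.294, so 6.454 cm³.
Mass = 6.454 × 1.12 = 7.22848 g.
At $88.6/kg: 7.22848/1000 × 88.6 = $0.64.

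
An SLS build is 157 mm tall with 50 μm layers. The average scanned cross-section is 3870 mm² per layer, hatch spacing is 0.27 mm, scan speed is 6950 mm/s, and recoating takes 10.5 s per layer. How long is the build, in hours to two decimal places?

10.96 hours

Number of layers: 157 / 0.05 → 3140 (rounded up).
Scan path per layer = 3870 / 0.27, so 14333.3 mm.
Scan time per layer: 14333.3 / 6950 → 2.0623 s.
Time per layer = 2.0623 + 10.5 = 12.5623 s.
Total: 3140 × 12.5623 s = 39445.622 s → 10.96 hours.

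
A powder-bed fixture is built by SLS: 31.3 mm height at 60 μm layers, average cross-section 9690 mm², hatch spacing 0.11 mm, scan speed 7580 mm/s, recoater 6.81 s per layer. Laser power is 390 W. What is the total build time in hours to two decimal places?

2.67 hours

Number of layers: 31.3 / 0.06 → 522 (rounded up).
Scan path per layer = 9690 / 0.11, so 88090.9 mm.
Per-layer scan time: 88090.9 / 7580 → 11.6215 s.
Per-layer time = 11.6215 + 6.81 = 18.4315 s.
Total: 522 × 18.4315 s = 9621.243 s → 2.67 hours.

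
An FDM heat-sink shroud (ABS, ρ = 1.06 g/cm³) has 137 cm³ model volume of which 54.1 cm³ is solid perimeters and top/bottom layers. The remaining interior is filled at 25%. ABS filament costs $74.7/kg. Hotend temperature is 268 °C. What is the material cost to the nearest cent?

Volume inside the shell = 137 − 54.1, so 82.9 cm³.
Infill volume = 0.25 × 82.9 = 20.725 cm³.
Total printed volume = 54.1 + 20.725, so 74.825 cm³.
Mass = 74.825 × 1.06 = 79.3145 g.
Cost = 79.3145 g / 1000 × $74.7/kg = $5.92.

$5.92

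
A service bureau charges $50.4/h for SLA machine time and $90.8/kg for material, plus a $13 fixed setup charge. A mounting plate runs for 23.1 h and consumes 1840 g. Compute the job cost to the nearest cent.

$1344.31

Time charge = 50.4 × 23.1 = $1164.24.
Feedstock cost = 90.8 × 1840/1000 = $167.072.
Total = 1164.24 + 167.072 + 13 = 1344.312 ≈ $1344.31.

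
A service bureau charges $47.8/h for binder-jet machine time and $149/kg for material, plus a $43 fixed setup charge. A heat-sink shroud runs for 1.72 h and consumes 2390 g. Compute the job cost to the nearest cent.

Machine-time cost = 47.8 × 1.72 = $82.216.
Feedstock cost = 149 × 2390/1000 = $356.11.
Adding setup: 82.216 + 356.11 + 43 → 481.326 ≈ $481.33.

$481.33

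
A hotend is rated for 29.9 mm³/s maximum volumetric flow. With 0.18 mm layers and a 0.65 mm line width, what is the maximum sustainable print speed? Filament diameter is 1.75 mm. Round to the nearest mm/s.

Extrusion cross-section: 0.18 × 0.65 → 0.117 mm².
Max speed = 29.9 / 0.117 = 255.56 ≈ 256 mm/s.

256 mm/s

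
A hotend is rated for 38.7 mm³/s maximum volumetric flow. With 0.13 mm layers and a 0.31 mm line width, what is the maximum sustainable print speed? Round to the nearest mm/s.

Bead cross-section = 0.13 × 0.31, so 0.0403 mm².
Max speed = 38.7 / 0.0403 = 960.30 ≈ 960 mm/s.

960 mm/s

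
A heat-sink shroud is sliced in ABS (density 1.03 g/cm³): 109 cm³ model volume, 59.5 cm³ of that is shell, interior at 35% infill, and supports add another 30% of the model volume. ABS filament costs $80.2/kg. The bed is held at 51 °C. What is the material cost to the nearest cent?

Infill region = 109 − 59.5, so 49.5 cm³.
Infill volume = 0.35 × 49.5, so 17.325 cm³.
Support = 0.30 × 109 = 32.7 cm³.
Deposited volume: 59.5 + 17.325 + 32.7 → 109.525 cm³.
Mass: 109.525 × 1.03 → 112.81075 g.
Cost = 112.81075 g / 1000 × $80.2/kg = $9.05.

$9.05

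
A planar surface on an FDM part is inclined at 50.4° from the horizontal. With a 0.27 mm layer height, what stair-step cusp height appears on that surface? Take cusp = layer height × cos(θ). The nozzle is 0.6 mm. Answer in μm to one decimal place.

172.1 μm

Cusp = layer height × cos(50.4°) = 0.27 × 0.6374 = 0.172098 mm = 172.1 μm.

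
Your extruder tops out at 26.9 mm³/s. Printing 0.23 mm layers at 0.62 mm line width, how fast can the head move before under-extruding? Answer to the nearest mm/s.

A = 0.23 × 0.62 = 0.1426 mm².
Max speed = 26.9 / 0.1426 = 188.64 ≈ 189 mm/s.

189 mm/s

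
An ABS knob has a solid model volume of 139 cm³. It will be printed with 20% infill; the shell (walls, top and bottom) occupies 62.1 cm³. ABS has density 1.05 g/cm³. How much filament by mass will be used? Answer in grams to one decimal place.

81.4 g

Volume inside the shell: 139 − 62.1 → 76.9 cm³.
Infill volume = 0.20 × 76.9 = 15.38 cm³.
Total printed volume = 62.1 + 15.38, so 77.48 cm³.
Mass = 77.48 × 1.05 = 81.354 g.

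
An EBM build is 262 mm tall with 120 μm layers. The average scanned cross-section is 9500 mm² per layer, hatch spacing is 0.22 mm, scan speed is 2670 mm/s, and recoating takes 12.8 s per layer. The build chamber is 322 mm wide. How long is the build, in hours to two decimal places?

17.58 hours

Number of layers: 262 / 0.12 → 2184 (rounded up).
Scan path per layer: 9500 / 0.22 → 43181.8 mm.
Scan time per layer = 43181.8 / 2670 = 16.173 s.
Layer cycle = 16.173 + 12.8 = 28.973 s.
Total: 2184 × 28.973 s = 63277.032 s → 17.58 hours.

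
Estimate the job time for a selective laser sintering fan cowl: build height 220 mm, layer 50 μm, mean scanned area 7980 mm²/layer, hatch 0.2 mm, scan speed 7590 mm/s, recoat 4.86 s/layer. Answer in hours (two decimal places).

12.37 hours

Layers = ⌈220/0.05⌉ = 4400.
Scan path per layer = 7980 / 0.2, so 39900 mm.
Scan time per layer = 39900 / 7590 = 5.2569 s.
Time per layer: 5.2569 + 4.86 → 10.1169 s.
Total: 4400 × 10.1169 s = 44514.36 s → 12.37 hours.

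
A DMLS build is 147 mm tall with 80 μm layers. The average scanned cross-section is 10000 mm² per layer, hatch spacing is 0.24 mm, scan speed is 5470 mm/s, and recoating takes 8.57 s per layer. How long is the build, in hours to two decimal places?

8.26 hours

Layers = ⌈147/0.08⌉ = 1838.
Hatch length per layer = 10000 / 0.24, so 41666.7 mm.
Laser time per layer = 41666.7 / 5470, so 7.6173 s.
Layer cycle = 7.6173 + 8.57 = 16.1873 s.
1838 layers × 16.1873 s/layer = 29752.2574 s, i.e. 8.26 hours.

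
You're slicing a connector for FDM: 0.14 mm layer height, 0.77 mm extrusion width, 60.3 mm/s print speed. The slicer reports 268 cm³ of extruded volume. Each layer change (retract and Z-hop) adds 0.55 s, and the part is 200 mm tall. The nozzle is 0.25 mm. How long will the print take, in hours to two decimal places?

Line area = 0.14 × 0.77 = 0.1078 mm².
Path length: 268000 mm³ / 0.1078 mm² → 2486085.3 mm.
Extrusion time = 2486085.3 / 60.3, so 41228.6 s.
Number of layers: 200 / 0.14 → 1429 (rounded up).
Layer-change overhead = 1429 × 0.55 = 785.95 s.
Altogether 41228.6 + 785.95 = 42014.55 s, i.e. 11.67 hours.

11.67 hours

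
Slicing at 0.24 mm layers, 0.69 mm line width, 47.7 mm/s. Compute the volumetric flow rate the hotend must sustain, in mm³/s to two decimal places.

7.90

A = 0.24 × 0.69 = 0.1656 mm².
Q = v·A = 47.7 × 0.1656 = 7.90 mm³/s.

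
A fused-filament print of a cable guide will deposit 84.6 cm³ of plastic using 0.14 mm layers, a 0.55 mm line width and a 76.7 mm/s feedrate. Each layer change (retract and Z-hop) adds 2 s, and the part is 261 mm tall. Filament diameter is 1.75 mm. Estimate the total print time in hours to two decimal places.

Extrusion cross-section: 0.14 × 0.55 → 0.077 mm².
Path length: 84600 mm³ / 0.077 mm² → 1098701.3 mm.
Time extruding = 1098701.3 / 76.7 = 14324.7 s.
Layers = ⌈261/0.14⌉ = 1865.
Non-print overhead: 1865 × 2 → 3730 s.
Altogether 14324.7 + 3730 = 18054.7 s, i.e. 5.02 hours.

5.02 hours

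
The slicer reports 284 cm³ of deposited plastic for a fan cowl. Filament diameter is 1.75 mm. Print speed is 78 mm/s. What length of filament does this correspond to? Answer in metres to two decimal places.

118.07 m

Filament cross-section = π × (1.75/2)² = 2.4053 mm².
L = 284000 mm³ / 2.4053 mm² = 118072.59 mm, i.e. 118.07 m.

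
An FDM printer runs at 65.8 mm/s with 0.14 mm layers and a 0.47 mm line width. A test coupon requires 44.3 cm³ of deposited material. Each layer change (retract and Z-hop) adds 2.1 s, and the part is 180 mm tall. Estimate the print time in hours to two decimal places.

3.59 hours

Bead cross-section = 0.14 × 0.47 = 0.0658 mm².
Toolpath length = 44.3 cm³ / 0.0658 mm² = 44300 / 0.0658 = 673252.3 mm.
Print-move time = 673252.3 / 65.8 = 10231.8 s.
Layers = ⌈180/0.14⌉ = 1286.
Z-hop total: 1286 × 2.1 → 2700.6 s.
Altogether 10231.8 + 2700.6 = 12932.4 s, i.e. 3.59 hours.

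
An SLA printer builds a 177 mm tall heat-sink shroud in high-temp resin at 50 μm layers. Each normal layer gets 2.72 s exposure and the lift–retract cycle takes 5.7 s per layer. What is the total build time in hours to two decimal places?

Number of layers: 177 / 0.05 → 3540 (rounded up).
Each layer takes = 2.72 + 5.7 = 8.42 s.
Total = 3540 × 8.42 = 29806.8 s = 8.28 hours.

8.28 hours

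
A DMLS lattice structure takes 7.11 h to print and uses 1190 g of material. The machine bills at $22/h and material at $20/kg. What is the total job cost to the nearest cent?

$180.22

Machine cost: 22 × 7.11 → $156.42.
Material cost = 20 × 1190/1000 = $23.80.
Total = 156.42 + 23.80 = $180.22.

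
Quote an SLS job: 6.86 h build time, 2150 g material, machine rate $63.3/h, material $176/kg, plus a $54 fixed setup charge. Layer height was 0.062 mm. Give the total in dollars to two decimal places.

Time charge = 63.3 × 6.86, so $434.238.
Material cost = 176 × 2150/1000, so $378.40.
Total = 434.238 + 378.40 + 54 = 866.638 ≈ $866.64.

$866.64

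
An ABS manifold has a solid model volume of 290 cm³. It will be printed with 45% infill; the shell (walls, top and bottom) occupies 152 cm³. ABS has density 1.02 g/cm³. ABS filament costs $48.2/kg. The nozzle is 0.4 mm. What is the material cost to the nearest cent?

Interior volume = 290 − 152 = 138 cm³.
Infill deposited = 0.45 × 138 = 62.1 cm³.
Deposited volume: 152 + 62.1 → 214.1 cm³.
Mass = 214.1 × 1.02 = 218.382 g.
At $48.2/kg: 218.382/1000 × 48.2 = $10.53.

$10.53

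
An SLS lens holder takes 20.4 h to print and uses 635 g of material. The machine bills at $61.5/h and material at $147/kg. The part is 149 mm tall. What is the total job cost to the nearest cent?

Machine cost = 61.5 × 20.4, so $1254.60.
Material cost: 147 × 635/1000 → $93.345.
Total = 1254.60 + 93.345 = 1347.945 ≈ $1347.95.

$1347.95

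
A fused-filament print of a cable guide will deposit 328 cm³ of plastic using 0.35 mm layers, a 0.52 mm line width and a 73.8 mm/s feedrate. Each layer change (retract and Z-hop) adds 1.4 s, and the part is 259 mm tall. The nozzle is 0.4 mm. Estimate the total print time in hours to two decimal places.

Extrusion cross-section = 0.35 × 0.52 = 0.182 mm².
Toolpath length = 328 cm³ / 0.182 mm² = 328000 / 0.182 = 1802197.8 mm.
Time extruding: 1802197.8 / 73.8 → 24420 s.
Layers = ⌈259/0.35⌉ = 740.
Non-print overhead = 740 × 1.4, so 1036 s.
Total = 24420 + 1036 = 25456 s = 7.07 hours.

7.07 hours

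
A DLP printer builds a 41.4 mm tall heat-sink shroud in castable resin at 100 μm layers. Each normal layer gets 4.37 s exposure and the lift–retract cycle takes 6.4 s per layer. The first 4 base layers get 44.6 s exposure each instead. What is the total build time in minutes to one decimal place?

Layer count = ceil(41.4 / 0.1) = 414.
Bottom layers: 4 × (44.6 + 6.4) → 204 s.
Remaining layers = 410 × (4.37 + 6.4), so 4415.7 s.
Sum: 204 + 4415.7 = 4619.7 s → 77.0 minutes.

77.0 minutes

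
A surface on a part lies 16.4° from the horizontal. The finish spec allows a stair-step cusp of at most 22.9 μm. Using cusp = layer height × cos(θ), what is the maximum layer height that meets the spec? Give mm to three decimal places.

cos(16.4°) = 0.9593; t_max = 0.0229/0.9593 = 0.024 mm.

0.024 mm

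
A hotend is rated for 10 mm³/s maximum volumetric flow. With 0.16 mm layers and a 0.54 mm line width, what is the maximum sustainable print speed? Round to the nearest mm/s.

116 mm/s

Extrusion cross-section: 0.16 × 0.54 → 0.0864 mm².
Max speed = 10 / 0.0864 = 115.74 ≈ 116 mm/s.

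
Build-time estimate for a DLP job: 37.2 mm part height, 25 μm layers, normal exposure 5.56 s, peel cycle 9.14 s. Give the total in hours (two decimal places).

Number of layers: 37.2 / 0.025 → 1488 (rounded up).
Cycle time: 5.56 + 9.14 → 14.7 s.
Total = 1488 × 14.7 = 21873.6 s = 6.08 hours.

6.08 hours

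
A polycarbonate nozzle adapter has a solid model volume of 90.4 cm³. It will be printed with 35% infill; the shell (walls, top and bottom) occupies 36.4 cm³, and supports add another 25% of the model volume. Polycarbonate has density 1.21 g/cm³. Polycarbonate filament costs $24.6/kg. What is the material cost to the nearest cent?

$2.32

Volume inside the shell = 90.4 − 36.4 = 54 cm³.
Deposited infill = 0.35 × 54, so 18.9 cm³.
Support: 0.25 × 90.4 → 22.6 cm³.
Total extruded = 36.4 + 18.9 + 22.6 = 77.9 cm³.
Mass = 77.9 × 1.21, so 94.259 g.
Cost = 94.259 g / 1000 × $24.6/kg = $2.32.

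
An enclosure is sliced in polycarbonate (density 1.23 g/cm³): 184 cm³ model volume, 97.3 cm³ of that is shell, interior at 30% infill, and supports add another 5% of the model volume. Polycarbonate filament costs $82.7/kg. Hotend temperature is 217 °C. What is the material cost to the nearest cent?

$13.48

Infill region = 184 − 97.3, so 86.7 cm³.
Infill deposited = 0.30 × 86.7, so 26.01 cm³.
Support = 0.05 × 184, so 9.2 cm³.
Total printed volume = 97.3 + 26.01 + 9.2, so 132.51 cm³.
Mass: 132.51 × 1.23 → 162.9873 g.
Cost = 162.9873 g / 1000 × $82.7/kg = $13.48.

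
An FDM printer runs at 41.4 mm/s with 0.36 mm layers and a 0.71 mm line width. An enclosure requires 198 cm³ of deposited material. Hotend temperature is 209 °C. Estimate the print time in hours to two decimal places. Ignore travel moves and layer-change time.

5.20 hours

Extrusion cross-section = 0.36 × 0.71 = 0.2556 mm².
Total extruded path = 198000/0.2556 = 774647.9 mm.
Time extruding: 774647.9 / 41.4 → 18711.3 s.
18711.3 s = 5.20 hours.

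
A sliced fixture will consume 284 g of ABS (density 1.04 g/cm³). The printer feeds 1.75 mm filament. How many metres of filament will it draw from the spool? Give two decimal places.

Volume = 284 g / 1.04 g·cm⁻³ = 273.0769 cm³ = 273076.9 mm³.
A = π r² = π × 0.875² = 2.4053 mm².
Length = 273076.9 / 2.4053 = 113531.33 mm = 113.53 m.

113.53 m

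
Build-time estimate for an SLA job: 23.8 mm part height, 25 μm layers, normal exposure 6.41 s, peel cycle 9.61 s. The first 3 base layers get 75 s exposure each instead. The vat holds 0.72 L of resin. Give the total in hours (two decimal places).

4.29 hours

Number of layers: 23.8 / 0.025 → 952 (rounded up).
Base layers = 3 × (75 + 9.61), so 253.83 s.
Normal layers = 949 × (6.41 + 9.61) = 15202.98 s.
Total = 253.83 + 15202.98 = 15456.81 s = 4.29 hours.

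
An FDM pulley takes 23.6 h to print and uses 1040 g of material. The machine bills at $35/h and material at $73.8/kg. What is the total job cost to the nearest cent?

$902.75

Machine cost = 35 × 23.6 = $826.00.
Material charge = 73.8 × 1040/1000 = $76.752.
Total = 826.00 + 76.752 = 902.752 ≈ $902.75.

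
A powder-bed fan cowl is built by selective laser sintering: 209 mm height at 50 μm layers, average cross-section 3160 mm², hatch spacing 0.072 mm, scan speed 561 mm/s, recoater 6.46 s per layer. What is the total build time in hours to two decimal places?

Number of layers: 209 / 0.05 → 4180 (rounded up).
Scan path per layer = 3160 / 0.072, so 43888.9 mm.
Per-layer scan time = 43888.9 / 561 = 78.2333 s.
Layer cycle = 78.2333 + 6.46, so 84.6933 s.
Build time = 4180 × 84.6933 = 354017.994 s = 98.34 hours.

98.34 hours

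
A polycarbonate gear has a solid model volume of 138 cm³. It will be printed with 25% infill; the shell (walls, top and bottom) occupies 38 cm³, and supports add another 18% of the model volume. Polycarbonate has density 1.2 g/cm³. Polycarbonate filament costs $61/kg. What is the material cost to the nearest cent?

Infill region: 138 − 38 → 100 cm³.
Deposited infill = 0.25 × 100, so 25 cm³.
Support: 0.18 × 138 → 24.84 cm³.
Total printed volume = 38 + 25 + 24.84 = 87.84 cm³.
Mass = 87.84 × 1.2 = 105.408 g.
Cost = 105.408 g / 1000 × $61/kg = $6.43.

$6.43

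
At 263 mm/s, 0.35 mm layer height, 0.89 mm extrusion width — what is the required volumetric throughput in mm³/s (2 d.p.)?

81.92

Extrusion cross-section: 0.35 × 0.89 → 0.3115 mm².
Q = v·A = 263 × 0.3115 = 81.92 mm³/s.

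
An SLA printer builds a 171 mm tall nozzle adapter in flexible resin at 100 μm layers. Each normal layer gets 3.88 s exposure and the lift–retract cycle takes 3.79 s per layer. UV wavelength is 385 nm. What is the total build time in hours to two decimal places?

Layers = ⌈171/0.1⌉ = 1710.
Cycle time = 3.88 + 3.79, so 7.67 s.
Total = 1710 × 7.67 = 13115.7 s = 3.64 hours.

3.64 hours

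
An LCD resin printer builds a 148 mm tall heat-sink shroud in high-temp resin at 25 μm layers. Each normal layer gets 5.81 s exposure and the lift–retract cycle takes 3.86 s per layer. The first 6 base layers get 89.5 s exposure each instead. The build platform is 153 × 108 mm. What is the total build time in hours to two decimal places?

16.04 hours

Layer count = ceil(148 / 0.025) = 5920.
Burn-in layers = 6 × (89.5 + 3.86) = 560.16 s.
Normal layers = 5914 × (5.81 + 3.86) = 57188.38 s.
Sum: 560.16 + 57188.38 = 57748.54 s → 16.04 hours.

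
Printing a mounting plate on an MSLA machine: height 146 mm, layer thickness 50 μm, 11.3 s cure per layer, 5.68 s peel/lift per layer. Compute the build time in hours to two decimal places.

Layer count = ceil(146 / 0.05) = 2920.
Cycle time = 11.3 + 5.68, so 16.98 s.
Total = 2920 × 16.98 = 49581.6 s = 13.77 hours.

13.77 hours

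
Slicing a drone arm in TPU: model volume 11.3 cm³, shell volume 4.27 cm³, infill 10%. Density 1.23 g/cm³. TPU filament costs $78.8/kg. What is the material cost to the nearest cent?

$0.48

Interior volume: 11.3 − 4.27 → 7.03 cm³.
Infill volume: 0.10 × 7.03 → 0.703 cm³.
Deposited volume: 4.27 + 0.703 → 4.973 cm³.
Mass = 4.973 × 1.23 = 6.11679 g.
Cost = 6.11679 g / 1000 × $78.8/kg = $0.48.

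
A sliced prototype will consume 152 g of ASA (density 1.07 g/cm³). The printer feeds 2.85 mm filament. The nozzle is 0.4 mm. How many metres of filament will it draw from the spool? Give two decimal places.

22.27 m

Extruded volume: 152/1.07 = 142.0561 cm³ (142056.1 mm³).
Cross-section of 2.85 mm filament: π·(2.85/2)² = 6.3794 mm².
L = V/A = 142056.1/6.3794 = 22267.94 mm → 22.27 m.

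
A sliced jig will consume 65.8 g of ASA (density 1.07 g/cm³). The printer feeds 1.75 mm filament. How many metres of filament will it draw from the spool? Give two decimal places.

25.57 m

Volume = 65.8 g / 1.07 g·cm⁻³ = 61.4953 cm³ = 61495.3 mm³.
Cross-section of 1.75 mm filament: π·(1.75/2)² = 2.4053 mm².
Length = 61495.3 / 2.4053 = 25566.58 mm = 25.57 m.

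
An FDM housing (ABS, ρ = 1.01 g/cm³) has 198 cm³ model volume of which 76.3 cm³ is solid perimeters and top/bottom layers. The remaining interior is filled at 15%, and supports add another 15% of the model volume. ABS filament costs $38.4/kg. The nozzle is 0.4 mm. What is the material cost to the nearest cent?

$4.82

Infill region = 198 − 76.3, so 121.7 cm³.
Infill volume = 0.15 × 121.7 = 18.255 cm³.
Support = 0.15 × 198 = 29.7 cm³.
Deposited volume = 76.3 + 18.255 + 29.7, so 124.255 cm³.
Mass = 124.255 × 1.01 = 125.49755 g.
At $38.4/kg: 125.49755/1000 × 38.4 = $4.82.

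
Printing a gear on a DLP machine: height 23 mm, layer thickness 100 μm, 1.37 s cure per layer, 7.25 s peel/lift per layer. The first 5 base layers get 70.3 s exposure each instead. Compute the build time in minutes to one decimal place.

Layer count = ceil(23 / 0.1) = 230.
Burn-in layers = 5 × (70.3 + 7.25) = 387.75 s.
Remaining layers = 225 × (1.37 + 7.25) = 1939.5 s.
Total = 387.75 + 1939.5 = 2327.25 s = 38.8 minutes.

38.8 minutes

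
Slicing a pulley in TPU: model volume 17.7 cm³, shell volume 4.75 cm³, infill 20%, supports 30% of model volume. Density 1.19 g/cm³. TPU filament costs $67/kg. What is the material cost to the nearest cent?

$1.01

Interior volume = 17.7 − 4.75 = 12.95 cm³.
Infill deposited = 0.20 × 12.95 = 2.59 cm³.
Support = 0.30 × 17.7 = 5.31 cm³.
Total extruded: 4.75 + 2.59 + 5.31 → 12.65 cm³.
Mass = 12.65 × 1.19 = 15.0535 g.
At $67/kg: 15.0535/1000 × 67 = $1.01.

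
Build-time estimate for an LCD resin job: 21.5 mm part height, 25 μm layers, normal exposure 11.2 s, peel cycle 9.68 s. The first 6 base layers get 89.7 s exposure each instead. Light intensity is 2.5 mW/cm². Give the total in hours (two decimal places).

Layers = ⌈21.5/0.025⌉ = 860.
Base layers = 6 × (89.7 + 9.68) = 596.28 s.
Remaining layers = 854 × (11.2 + 9.68), so 17831.52 s.
Total = 596.28 + 17831.52 = 18427.8 s = 5.12 hours.

5.12 hours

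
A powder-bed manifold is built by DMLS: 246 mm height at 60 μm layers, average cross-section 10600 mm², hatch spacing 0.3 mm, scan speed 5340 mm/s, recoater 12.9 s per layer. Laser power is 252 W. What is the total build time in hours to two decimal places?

22.23 hours

Layers = ⌈246/0.06⌉ = 4100.
Hatch length per layer = 10600 / 0.3 = 35333.3 mm.
Per-layer scan time = 35333.3 / 5340, so 6.6167 s.
Layer cycle: 6.6167 + 12.9 → 19.5167 s.
Total: 4100 × 19.5167 s = 80018.47 s → 22.23 hours.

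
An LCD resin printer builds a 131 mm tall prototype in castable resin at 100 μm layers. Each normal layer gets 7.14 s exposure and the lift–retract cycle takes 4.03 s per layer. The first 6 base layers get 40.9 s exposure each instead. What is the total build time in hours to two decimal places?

4.12 hours

Layer count = ceil(131 / 0.1) = 1310.
Bottom layers: 6 × (40.9 + 4.03) → 269.58 s.
Remaining layers = 1304 × (7.14 + 4.03), so 14565.68 s.
Sum: 269.58 + 14565.68 = 14835.26 s → 4.12 hours.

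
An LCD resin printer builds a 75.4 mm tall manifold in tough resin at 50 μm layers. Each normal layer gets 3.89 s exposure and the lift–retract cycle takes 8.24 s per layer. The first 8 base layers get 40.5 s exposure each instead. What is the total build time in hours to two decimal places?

Layer count = ceil(75.4 / 0.05) = 1508.
Base layers = 8 × (40.5 + 8.24), so 389.92 s.
Normal layers: 1500 × (3.89 + 8.24) → 18195 s.
Total = 389.92 + 18195 = 18584.92 s = 5.16 hours.

5.16 hours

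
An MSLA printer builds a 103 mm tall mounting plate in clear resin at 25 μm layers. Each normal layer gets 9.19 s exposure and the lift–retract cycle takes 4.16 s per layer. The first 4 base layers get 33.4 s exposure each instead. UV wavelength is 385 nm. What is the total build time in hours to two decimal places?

15.31 hours

Number of layers: 103 / 0.025 → 4120 (rounded up).
Bottom layers: 4 × (33.4 + 4.16) → 150.24 s.
Regular layers = 4116 × (9.19 + 4.16), so 54948.6 s.
Sum: 150.24 + 54948.6 = 55098.84 s → 15.31 hours.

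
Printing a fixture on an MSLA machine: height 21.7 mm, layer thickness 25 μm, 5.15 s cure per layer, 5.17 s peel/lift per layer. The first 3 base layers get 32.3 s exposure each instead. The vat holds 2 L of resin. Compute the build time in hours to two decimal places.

Layers = ⌈21.7/0.025⌉ = 868.
Base layers = 3 × (32.3 + 5.17) = 112.41 s.
Normal layers = 865 × (5.15 + 5.17) = 8926.8 s.
Total = 112.41 + 8926.8 = 9039.21 s = 2.51 hours.

2.51 hours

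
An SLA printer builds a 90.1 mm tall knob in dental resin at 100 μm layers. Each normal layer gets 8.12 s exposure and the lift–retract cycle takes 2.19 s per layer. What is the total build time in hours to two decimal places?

2.58 hours

Layer count = ceil(90.1 / 0.1) = 901.
Cycle time = 8.12 + 2.19, so 10.31 s.
Total = 901 × 10.31 = 9289.31 s = 2.58 hours.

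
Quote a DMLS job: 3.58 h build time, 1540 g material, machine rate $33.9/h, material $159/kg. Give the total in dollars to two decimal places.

$366.22

Machine cost: 33.9 × 3.58 → $121.362.
Material charge = 159 × 1540/1000, so $244.86.
Job cost: 121.362 + 244.86 = 366.222 ≈ $366.22.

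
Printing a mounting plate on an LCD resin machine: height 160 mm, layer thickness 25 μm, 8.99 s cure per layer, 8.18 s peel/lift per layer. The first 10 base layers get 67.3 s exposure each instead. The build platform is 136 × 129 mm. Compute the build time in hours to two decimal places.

30.69 hours

Number of layers: 160 / 0.025 → 6400 (rounded up).
Bottom layers: 10 × (67.3 + 8.18) → 754.8 s.
Normal layers = 6390 × (8.99 + 8.18), so 109716.3 s.
Sum: 754.8 + 109716.3 = 110471.1 s → 30.69 hours.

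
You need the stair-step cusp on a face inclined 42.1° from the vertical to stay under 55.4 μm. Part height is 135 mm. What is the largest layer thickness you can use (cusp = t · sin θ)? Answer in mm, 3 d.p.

0.083 mm

t = h_c / sin θ = 0.0554 / 0.6704 = 0.083 mm.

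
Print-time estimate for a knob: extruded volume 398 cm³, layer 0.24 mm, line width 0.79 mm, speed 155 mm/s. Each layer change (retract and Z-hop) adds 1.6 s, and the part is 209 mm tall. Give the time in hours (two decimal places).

Line area = 0.24 × 0.79 = 0.1896 mm².
Total extruded path = 398000/0.1896 = 2099156.1 mm.
Extrusion time = 2099156.1 / 155, so 13542.9 s.
Layer count = ceil(209 / 0.24) = 871.
Layer-change overhead = 871 × 1.6, so 1393.6 s.
Altogether 13542.9 + 1393.6 = 14936.5 s, i.e. 4.15 hours.

4.15 hours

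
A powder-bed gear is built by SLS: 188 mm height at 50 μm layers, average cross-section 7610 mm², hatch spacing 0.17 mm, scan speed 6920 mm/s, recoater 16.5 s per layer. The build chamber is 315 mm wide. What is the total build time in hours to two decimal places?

Layer count = ceil(188 / 0.05) = 3760.
Hatch length per layer = 7610 / 0.17 = 44764.7 mm.
Per-layer scan time = 44764.7 / 6920, so 6.4689 s.
Per-layer time = 6.4689 + 16.5 = 22.9689 s.
3760 layers × 22.9689 s/layer = 86363.064 s, i.e. 23.99 hours.

23.99 hours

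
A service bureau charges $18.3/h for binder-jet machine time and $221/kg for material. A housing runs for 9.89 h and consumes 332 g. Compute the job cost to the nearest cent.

$254.36

Machine cost: 18.3 × 9.89 → $180.987.
Material charge = 221 × 332/1000 = $73.372.
Total = 180.987 + 73.372 = 254.359 ≈ $254.36.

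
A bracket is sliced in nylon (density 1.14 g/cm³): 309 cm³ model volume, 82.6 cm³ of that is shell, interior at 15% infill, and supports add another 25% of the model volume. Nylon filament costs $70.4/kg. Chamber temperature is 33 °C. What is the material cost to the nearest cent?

Infill region = 309 − 82.6, so 226.4 cm³.
Infill deposited = 0.15 × 226.4 = 33.96 cm³.
Support = 0.25 × 309, so 77.25 cm³.
Total extruded = 82.6 + 33.96 + 77.25, so 193.81 cm³.
Mass = 193.81 × 1.14 = 220.9434 g.
Cost = 220.9434 g / 1000 × $70.4/kg = $15.55.

$15.55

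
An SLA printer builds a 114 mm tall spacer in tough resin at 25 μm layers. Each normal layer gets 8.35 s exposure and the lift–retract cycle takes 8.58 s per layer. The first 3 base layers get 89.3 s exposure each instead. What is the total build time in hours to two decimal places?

21.51 hours

Layer count = ceil(114 / 0.025) = 4560.
Base layers = 3 × (89.3 + 8.58) = 293.64 s.
Regular layers: 4557 × (8.35 + 8.58) → 77150.01 s.
Total = 293.64 + 77150.01 = 77443.65 s = 21.51 hours.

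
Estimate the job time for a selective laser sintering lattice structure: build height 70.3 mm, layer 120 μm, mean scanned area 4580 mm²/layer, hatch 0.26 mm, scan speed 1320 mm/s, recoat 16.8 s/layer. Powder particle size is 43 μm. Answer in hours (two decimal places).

Layers = ⌈70.3/0.12⌉ = 586.
Hatch length per layer = 4580 / 0.26 = 17615.4 mm.
Scan time per layer: 17615.4 / 1320 → 13.345 s.
Layer cycle = 13.345 + 16.8, so 30.145 s.
586 layers × 30.145 s/layer = 17664.97 s, i.e. 4.91 hours.

4.91 hours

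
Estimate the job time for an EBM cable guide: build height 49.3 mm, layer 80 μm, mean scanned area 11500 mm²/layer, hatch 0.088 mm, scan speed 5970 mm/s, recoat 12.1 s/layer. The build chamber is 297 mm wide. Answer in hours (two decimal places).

Layers = ⌈49.3/0.08⌉ = 617.
Per-layer scan distance = 11500 / 0.088, so 130681.8 mm.
Beam time per layer = 130681.8 / 5970 = 21.8897 s.
Layer cycle: 21.8897 + 12.1 → 33.9897 s.
Build time = 617 × 33.9897 = 20971.6449 s = 5.83 hours.

5.83 hours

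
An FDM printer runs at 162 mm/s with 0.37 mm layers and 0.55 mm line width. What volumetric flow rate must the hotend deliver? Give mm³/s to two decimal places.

32.97

Extrusion cross-section = 0.37 × 0.55 = 0.2035 mm².
Q = v·A = 162 × 0.2035 = 32.97 mm³/s.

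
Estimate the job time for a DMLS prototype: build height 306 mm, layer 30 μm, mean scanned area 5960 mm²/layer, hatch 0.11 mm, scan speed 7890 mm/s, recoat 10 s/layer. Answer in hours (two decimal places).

Layers = ⌈306/0.03⌉ = 10200.
Scan path per layer = 5960 / 0.11 = 54181.8 mm.
Scan time per layer = 54181.8 / 7890 = 6.8671 s.
Layer cycle: 6.8671 + 10 → 16.8671 s.
Build time = 10200 × 16.8671 = 172044.42 s = 47.79 hours.

47.79 hours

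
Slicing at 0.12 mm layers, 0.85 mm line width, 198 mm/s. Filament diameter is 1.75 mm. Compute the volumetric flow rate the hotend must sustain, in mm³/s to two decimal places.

20.20

Extrusion cross-section: 0.12 × 0.85 → 0.102 mm².
Q = v·A = 198 × 0.102 = 20.20 mm³/s.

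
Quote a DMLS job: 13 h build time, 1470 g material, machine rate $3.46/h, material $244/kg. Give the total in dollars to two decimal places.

Machine-time cost = 3.46 × 13 = $44.98.
Feedstock cost: 244 × 1470/1000 → $358.68.
Job cost: 44.98 + 358.68 = $403.66.

$403.66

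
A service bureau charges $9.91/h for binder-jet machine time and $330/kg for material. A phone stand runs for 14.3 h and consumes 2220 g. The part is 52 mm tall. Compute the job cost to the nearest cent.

$874.31

Machine-time cost = 9.91 × 14.3, so $141.713.
Material cost = 330 × 2220/1000, so $732.60.
Total = 141.713 + 732.60 = 874.313 ≈ $874.31.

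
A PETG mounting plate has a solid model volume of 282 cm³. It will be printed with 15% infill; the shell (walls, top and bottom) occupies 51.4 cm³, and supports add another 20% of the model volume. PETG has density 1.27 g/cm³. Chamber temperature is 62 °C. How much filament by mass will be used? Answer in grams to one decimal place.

Infill region: 282 − 51.4 → 230.6 cm³.
Infill deposited: 0.15 × 230.6 → 34.59 cm³.
Support: 0.20 × 282 → 56.4 cm³.
Deposited volume: 51.4 + 34.59 + 56.4 → 142.39 cm³.
Mass = 142.39 × 1.27 = 180.8353 g.

180.8 g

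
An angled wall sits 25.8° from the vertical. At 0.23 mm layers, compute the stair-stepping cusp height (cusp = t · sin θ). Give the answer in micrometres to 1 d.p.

h_c = t·sin θ = 0.23 × 0.4352 = 0.100096 mm (100.1 μm).

100.1 μm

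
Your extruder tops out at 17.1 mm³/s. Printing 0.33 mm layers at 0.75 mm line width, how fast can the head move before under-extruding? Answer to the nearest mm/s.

Extrusion cross-section = 0.33 × 0.75, so 0.2475 mm².
v_max = Q/A = 17.1/0.2475 = 69.09 mm/s → 69 mm/s.

69 mm/s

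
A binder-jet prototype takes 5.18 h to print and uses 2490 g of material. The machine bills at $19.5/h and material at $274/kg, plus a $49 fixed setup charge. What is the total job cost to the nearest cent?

$832.27

Machine cost: 19.5 × 5.18 → $101.01.
Feedstock cost: 274 × 2490/1000 → $682.26.
Total = 101.01 + 682.26 + 49 = $832.27.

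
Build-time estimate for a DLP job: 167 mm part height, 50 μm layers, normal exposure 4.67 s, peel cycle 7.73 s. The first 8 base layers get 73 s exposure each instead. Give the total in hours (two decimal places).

11.66 hours

Layers = ⌈167/0.05⌉ = 3340.
Bottom layers = 8 × (73 + 7.73), so 645.84 s.
Remaining layers = 3332 × (4.67 + 7.73), so 41316.8 s.
Sum: 645.84 + 41316.8 = 41962.64 s → 11.66 hours.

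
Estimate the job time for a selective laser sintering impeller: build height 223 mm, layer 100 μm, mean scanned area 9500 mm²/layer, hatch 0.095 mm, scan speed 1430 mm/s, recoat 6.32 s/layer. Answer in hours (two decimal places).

Layer count = ceil(223 / 0.1) = 2230.
Scan path per layer = 9500 / 0.095 = 100000 mm.
Laser time per layer: 100000 / 1430 → 69.9301 s.
Per-layer time = 69.9301 + 6.32 = 76.2501 s.
Build time = 2230 × 76.2501 = 170037.723 s = 47.23 hours.

47.23 hours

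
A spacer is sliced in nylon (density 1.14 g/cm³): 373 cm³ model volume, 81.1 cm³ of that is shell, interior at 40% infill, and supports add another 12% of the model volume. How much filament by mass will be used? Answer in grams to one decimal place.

Interior volume = 373 − 81.1, so 291.9 cm³.
Infill volume: 0.40 × 291.9 → 116.76 cm³.
Support: 0.12 × 373 → 44.76 cm³.
Deposited volume: 81.1 + 116.76 + 44.76 → 242.62 cm³.
Mass = 242.62 × 1.14, so 276.5868 g.

276.6 g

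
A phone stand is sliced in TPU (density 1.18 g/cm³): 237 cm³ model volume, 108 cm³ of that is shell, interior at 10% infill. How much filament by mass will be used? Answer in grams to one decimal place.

142.7 g

Interior volume = 237 − 108, so 129 cm³.
Infill volume = 0.10 × 129, so 12.9 cm³.
Deposited volume = 108 + 12.9 = 120.9 cm³.
Mass = 120.9 × 1.18 = 142.662 g.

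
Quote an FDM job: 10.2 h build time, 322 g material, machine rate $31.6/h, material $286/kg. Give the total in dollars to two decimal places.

$414.41

Machine-time cost = 31.6 × 10.2, so $322.32.
Material cost: 286 × 322/1000 → $92.092.
Total = 322.32 + 92.092 = 414.412 ≈ $414.41.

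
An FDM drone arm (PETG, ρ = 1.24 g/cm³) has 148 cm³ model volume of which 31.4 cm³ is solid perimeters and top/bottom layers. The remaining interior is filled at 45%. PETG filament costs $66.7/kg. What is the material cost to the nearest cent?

Interior volume = 148 − 31.4, so 116.6 cm³.
Infill volume = 0.45 × 116.6, so 52.47 cm³.
Total extruded = 31.4 + 52.47, so 83.87 cm³.
Mass = 83.87 × 1.24, so 103.9988 g.
Cost = 103.9988 g / 1000 × $66.7/kg = $6.94.

$6.94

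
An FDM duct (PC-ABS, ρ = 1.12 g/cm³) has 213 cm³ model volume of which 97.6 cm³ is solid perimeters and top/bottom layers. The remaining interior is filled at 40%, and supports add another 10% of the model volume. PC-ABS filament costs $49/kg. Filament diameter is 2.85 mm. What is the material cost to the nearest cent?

$9.06

Interior volume = 213 − 97.6, so 115.4 cm³.
Infill deposited = 0.40 × 115.4, so 46.16 cm³.
Support: 0.10 × 213 → 21.3 cm³.
Total extruded: 97.6 + 46.16 + 21.3 → 165.06 cm³.
Mass = 165.06 × 1.12, so 184.8672 g.
At $49/kg: 184.8672/1000 × 49 = $9.06.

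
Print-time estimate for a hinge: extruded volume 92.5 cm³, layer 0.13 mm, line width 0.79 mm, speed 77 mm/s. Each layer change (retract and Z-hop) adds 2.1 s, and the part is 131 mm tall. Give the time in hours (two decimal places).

Extrusion cross-section = 0.13 × 0.79, so 0.1027 mm².
Toolpath length = 92.5 cm³ / 0.1027 mm² = 92500 / 0.1027 = 900681.6 mm.
Print-move time = 900681.6 / 77, so 11697.2 s.
Layer count = ceil(131 / 0.13) = 1008.
Layer-change overhead: 1008 × 2.1 → 2116.8 s.
Total = 11697.2 + 2116.8 = 13814 s = 3.84 hours.

3.84 hours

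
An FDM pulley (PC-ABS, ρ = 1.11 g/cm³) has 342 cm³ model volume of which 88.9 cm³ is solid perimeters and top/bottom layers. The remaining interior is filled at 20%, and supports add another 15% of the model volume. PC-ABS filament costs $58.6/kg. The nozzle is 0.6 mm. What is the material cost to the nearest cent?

Interior volume = 342 − 88.9 = 253.1 cm³.
Infill deposited: 0.20 × 253.1 → 50.62 cm³.
Support: 0.15 × 342 → 51.3 cm³.
Total extruded = 88.9 + 50.62 + 51.3 = 190.82 cm³.
Mass: 190.82 × 1.11 → 211.8102 g.
Cost = 211.8102 g / 1000 × $58.6/kg = $12.41.

$12.41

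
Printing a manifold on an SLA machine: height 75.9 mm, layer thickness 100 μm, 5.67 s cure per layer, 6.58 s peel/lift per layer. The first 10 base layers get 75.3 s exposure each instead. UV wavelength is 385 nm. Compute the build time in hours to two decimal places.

2.78 hours

Number of layers: 75.9 / 0.1 → 759 (rounded up).
Bottom layers: 10 × (75.3 + 6.58) → 818.8 s.
Normal layers: 749 × (5.67 + 6.58) → 9175.25 s.
Total = 818.8 + 9175.25 = 9994.05 s = 2.78 hours.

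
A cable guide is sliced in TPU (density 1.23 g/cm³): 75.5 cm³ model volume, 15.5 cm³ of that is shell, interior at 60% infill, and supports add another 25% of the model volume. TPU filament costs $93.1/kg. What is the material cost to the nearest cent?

$8.06

Volume inside the shell = 75.5 − 15.5, so 60 cm³.
Infill volume = 0.60 × 60 = 36 cm³.
Support: 0.25 × 75.5 → 18.875 cm³.
Total extruded: 15.5 + 36 + 18.875 → 70.375 cm³.
Mass = 70.375 × 1.23 = 86.56125 g.
At $93.1/kg: 86.56125/1000 × 93.1 = $8.06.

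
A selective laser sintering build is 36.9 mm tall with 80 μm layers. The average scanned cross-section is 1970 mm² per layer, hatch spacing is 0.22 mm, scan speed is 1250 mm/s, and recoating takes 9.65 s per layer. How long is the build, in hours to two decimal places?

2.16 hours

Layers = ⌈36.9/0.08⌉ = 462.
Hatch length per layer = 1970 / 0.22 = 8954.5 mm.
Laser time per layer = 8954.5 / 1250, so 7.1636 s.
Time per layer: 7.1636 + 9.65 → 16.8136 s.
Total: 462 × 16.8136 s = 7767.8832 s → 2.16 hours.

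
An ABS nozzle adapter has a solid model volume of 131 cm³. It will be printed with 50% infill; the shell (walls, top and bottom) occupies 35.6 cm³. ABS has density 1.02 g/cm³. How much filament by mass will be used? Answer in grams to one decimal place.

85.0 g

Volume inside the shell: 131 − 35.6 → 95.4 cm³.
Infill deposited = 0.50 × 95.4, so 47.7 cm³.
Total printed volume: 35.6 + 47.7 → 83.3 cm³.
Mass = 83.3 × 1.02 = 84.966 g.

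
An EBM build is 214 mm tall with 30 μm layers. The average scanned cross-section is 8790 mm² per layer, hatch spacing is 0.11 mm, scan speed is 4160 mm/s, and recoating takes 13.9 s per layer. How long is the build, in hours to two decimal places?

Layers = ⌈214/0.03⌉ = 7134.
Per-layer scan distance = 8790 / 0.11 = 79909.1 mm.
Per-layer scan time = 79909.1 / 4160 = 19.2089 s.
Time per layer: 19.2089 + 13.9 → 33.1089 s.
Total: 7134 × 33.1089 s = 236198.8926 s → 65.61 hours.

65.61 hours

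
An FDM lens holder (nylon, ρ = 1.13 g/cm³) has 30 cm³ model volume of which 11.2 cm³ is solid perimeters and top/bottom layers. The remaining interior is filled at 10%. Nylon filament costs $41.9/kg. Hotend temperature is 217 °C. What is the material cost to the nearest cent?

$0.62

Interior volume: 30 − 11.2 → 18.8 cm³.
Infill deposited = 0.10 × 18.8, so 1.88 cm³.
Total extruded: 11.2 + 1.88 → 13.08 cm³.
Mass: 13.08 × 1.13 → 14.7804 g.
Cost = 14.7804 g / 1000 × $41.9/kg = $0.62.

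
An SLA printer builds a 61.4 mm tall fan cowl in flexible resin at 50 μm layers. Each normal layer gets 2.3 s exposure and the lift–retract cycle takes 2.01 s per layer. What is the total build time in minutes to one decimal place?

88.2 minutes

Number of layers: 61.4 / 0.05 → 1228 (rounded up).
Cycle time: 2.3 + 2.01 → 4.31 s.
Build time: 1228 × 4.31 s = 5292.68 s, i.e. 88.2 minutes.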